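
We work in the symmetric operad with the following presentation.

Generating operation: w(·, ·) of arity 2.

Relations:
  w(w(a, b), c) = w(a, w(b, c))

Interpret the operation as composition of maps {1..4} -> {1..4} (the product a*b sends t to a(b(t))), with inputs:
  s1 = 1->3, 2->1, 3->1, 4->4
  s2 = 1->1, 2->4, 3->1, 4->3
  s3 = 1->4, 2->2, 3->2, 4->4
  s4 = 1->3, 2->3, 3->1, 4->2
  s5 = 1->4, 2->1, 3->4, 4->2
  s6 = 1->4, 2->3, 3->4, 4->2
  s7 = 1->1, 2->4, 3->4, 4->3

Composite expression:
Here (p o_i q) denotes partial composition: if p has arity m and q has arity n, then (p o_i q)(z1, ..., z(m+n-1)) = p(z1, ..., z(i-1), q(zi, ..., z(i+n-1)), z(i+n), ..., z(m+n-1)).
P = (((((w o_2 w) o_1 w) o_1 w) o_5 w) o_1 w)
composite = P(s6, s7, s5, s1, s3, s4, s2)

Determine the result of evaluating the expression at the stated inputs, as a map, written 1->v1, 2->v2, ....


1->4, 2->4, 3->4, 4->2

w(s6, s7) = 1->4, 2->2, 3->2, 4->4
w(w(s6, s7), s5) = 1->4, 2->4, 3->4, 4->2
w(w(w(s6, s7), s5), s1) = 1->4, 2->4, 3->4, 4->2
w(s4, s2) = 1->3, 2->2, 3->3, 4->1
w(s3, w(s4, s2)) = 1->2, 2->2, 3->2, 4->4
w(w(w(w(s6, s7), s5), s1), w(s3, w(s4, s2))) = 1->4, 2->4, 3->4, 4->2


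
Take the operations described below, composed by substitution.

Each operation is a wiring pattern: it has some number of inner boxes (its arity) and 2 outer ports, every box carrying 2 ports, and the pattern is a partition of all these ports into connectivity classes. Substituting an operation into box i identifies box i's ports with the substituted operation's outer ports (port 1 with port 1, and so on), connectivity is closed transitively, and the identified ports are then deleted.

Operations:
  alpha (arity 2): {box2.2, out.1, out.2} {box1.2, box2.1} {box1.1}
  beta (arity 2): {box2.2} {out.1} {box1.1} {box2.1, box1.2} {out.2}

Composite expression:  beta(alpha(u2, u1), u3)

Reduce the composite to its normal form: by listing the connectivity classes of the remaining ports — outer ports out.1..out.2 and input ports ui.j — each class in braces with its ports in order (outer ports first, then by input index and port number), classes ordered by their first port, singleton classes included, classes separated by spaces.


{out.1} {out.2} {u1.1, u2.2} {u1.2, u3.1} {u2.1} {u3.2}

Treat the ports identified at beta as solder joints: merge, then drop.
alpha over (u2, u1) gives {out.1, out.2, u1.2} {u1.1, u2.2} {u2.1}, out.j being that stage's outer ports
beta over (u2, u1, u3) gives {out.1} {out.2} {u1.1, u2.2} {u1.2, u3.1} {u2.1} {u3.2}, out.j being that stage's outer ports


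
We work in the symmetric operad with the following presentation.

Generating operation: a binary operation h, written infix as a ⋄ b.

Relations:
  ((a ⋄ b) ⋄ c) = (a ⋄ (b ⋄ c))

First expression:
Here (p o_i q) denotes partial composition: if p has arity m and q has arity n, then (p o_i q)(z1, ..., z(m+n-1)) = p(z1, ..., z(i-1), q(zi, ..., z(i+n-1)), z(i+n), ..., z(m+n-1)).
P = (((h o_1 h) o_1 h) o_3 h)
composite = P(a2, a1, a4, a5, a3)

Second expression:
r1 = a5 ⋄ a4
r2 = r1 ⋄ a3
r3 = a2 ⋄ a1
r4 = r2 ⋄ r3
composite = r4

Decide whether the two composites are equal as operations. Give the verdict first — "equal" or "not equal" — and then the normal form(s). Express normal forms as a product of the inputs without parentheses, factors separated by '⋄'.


not equal — first a2 ⋄ a1 ⋄ a4 ⋄ a5 ⋄ a3, second a5 ⋄ a4 ⋄ a3 ⋄ a2 ⋄ a1

Normal form of the first expression: a2 ⋄ a1 ⋄ a4 ⋄ a5 ⋄ a3
Normal form of the second expression: a5 ⋄ a4 ⋄ a3 ⋄ a2 ⋄ a1
Different reductions; not equal.


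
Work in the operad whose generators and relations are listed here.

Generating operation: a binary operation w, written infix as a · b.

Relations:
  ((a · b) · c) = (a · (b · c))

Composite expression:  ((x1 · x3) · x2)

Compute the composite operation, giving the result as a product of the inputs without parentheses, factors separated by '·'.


x1 · x3 · x2

The w-tree's shape is irrelevant; the x-reading-order decides.
(x1 · x3) unparenthesizes to x1 · x3
((x1 · x3) · x2) unparenthesizes to x1 · x3 · x2


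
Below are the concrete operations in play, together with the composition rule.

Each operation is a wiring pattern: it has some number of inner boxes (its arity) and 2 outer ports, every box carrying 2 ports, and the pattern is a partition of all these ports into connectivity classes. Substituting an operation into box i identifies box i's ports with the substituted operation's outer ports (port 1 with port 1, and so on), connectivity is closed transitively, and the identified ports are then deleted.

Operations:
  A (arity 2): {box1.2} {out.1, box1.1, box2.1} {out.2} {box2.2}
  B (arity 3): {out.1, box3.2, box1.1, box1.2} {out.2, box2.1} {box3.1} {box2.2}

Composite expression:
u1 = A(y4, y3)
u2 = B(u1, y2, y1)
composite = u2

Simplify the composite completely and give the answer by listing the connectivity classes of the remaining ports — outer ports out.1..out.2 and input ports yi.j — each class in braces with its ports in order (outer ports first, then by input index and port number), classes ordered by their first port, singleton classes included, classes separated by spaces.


{out.1, y1.2, y3.1, y4.1} {out.2, y2.1} {y1.1} {y2.2} {y3.2} {y4.2}

Connectivity passes through glued B-boundaries; trace each wire chain.
after A, the pattern on (y4, y3) reads {out.1, y3.1, y4.1} {out.2} {y3.2} {y4.2} (out.j = its outer ports)
after B, the pattern on (y4, y3, y2, y1) reads {out.1, y1.2, y3.1, y4.1} {out.2, y2.1} {y1.1} {y2.2} {y3.2} {y4.2} (out.j = its outer ports)


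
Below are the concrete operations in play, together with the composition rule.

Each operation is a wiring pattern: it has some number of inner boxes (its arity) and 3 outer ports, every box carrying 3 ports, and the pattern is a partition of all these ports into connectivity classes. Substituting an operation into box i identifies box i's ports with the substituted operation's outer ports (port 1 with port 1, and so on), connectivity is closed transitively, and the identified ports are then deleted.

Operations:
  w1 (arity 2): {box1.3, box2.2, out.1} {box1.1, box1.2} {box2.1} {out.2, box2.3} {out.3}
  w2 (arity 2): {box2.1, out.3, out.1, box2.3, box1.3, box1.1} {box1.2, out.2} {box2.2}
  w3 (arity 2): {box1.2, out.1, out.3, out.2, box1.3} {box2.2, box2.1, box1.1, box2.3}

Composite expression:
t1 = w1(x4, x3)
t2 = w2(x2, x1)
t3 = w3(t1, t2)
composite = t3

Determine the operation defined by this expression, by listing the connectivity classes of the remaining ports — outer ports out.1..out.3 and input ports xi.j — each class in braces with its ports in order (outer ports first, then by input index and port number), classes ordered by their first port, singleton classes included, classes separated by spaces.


{out.1, out.2, out.3, x3.3} {x1.1, x1.3, x2.1, x2.2, x2.3, x3.2, x4.3} {x1.2} {x3.1} {x4.1, x4.2}


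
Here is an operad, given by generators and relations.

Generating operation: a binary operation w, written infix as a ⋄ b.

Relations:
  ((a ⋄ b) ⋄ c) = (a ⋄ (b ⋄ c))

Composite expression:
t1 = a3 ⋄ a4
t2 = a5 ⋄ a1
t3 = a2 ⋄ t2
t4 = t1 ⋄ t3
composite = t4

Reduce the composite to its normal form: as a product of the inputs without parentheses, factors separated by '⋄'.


a3 ⋄ a4 ⋄ a2 ⋄ a5 ⋄ a1

The w-tree's shape is irrelevant; the a-reading-order decides.
(a3 ⋄ a4) linearizes to a3 ⋄ a4
(a5 ⋄ a1) linearizes to a5 ⋄ a1
(a2 ⋄ (a5 ⋄ a1)) linearizes to a2 ⋄ a5 ⋄ a1
((a3 ⋄ a4) ⋄ (a2 ⋄ (a5 ⋄ a1))) linearizes to a3 ⋄ a4 ⋄ a2 ⋄ a5 ⋄ a1


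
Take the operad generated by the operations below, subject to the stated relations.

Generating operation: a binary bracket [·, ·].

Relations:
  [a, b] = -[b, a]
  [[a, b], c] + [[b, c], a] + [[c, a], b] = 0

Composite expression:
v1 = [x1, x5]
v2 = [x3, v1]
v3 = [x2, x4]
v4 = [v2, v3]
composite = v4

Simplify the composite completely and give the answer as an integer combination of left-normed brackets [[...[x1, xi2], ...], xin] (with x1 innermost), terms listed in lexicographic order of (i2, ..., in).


-[[[[x1, x5], x3], x2], x4] + [[[[x1, x5], x3], x4], x2]

Expand each bracket as ab - ba; the x1-initial words give the coefficients.
Composite bracket: [[x3, [x1, x5]], [x2, x4]]
Applying ab - ba throughout gives 16 signed words (2^4 = 16).
Words beginning with x1 determine it all:
  from x1x5x3x2x4, sign -1: term -[[[[x1, x5], x3], x2], x4]
  from x1x5x3x4x2, sign +1: term +[[[[x1, x5], x3], x4], x2]


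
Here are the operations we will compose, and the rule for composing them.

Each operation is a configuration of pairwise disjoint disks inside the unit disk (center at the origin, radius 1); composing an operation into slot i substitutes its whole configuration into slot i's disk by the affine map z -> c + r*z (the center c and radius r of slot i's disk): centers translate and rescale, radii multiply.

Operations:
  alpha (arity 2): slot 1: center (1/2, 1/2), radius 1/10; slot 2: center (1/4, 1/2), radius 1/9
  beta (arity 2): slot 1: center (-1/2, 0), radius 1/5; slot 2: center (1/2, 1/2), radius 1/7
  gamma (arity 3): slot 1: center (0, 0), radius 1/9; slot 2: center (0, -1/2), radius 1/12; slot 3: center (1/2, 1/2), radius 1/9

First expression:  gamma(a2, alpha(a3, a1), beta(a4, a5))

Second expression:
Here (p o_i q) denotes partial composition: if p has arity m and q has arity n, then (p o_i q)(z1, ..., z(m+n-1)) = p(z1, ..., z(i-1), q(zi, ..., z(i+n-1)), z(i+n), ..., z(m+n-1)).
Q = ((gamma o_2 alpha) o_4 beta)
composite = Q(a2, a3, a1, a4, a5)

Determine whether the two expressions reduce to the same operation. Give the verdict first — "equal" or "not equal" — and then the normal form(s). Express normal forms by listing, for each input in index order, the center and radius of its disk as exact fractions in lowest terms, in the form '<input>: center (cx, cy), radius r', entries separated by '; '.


Normal form of the first expression: a1: center (1/48, -11/24), radius 1/108; a2: center (0, 0), radius 1/9; a3: center (1/24, -11/24), radius 1/120; a4: center (4/9, 1/2), radius 1/45; a5: center (5/9, 5/9), radius 1/63
Normal form of the second expression: a1: center (1/48, -11/24), radius 1/108; a2: center (0, 0), radius 1/9; a3: center (1/24, -11/24), radius 1/120; a4: center (4/9, 1/2), radius 1/45; a5: center (5/9, 5/9), radius 1/63
The forms coincide; equal.

equal: each reduces to a1: center (1/48, -11/24), radius 1/108; a2: center (0, 0), radius 1/9; a3: center (1/24, -11/24), radius 1/120; a4: center (4/9, 1/2), radius 1/45; a5: center (5/9, 5/9), radius 1/63


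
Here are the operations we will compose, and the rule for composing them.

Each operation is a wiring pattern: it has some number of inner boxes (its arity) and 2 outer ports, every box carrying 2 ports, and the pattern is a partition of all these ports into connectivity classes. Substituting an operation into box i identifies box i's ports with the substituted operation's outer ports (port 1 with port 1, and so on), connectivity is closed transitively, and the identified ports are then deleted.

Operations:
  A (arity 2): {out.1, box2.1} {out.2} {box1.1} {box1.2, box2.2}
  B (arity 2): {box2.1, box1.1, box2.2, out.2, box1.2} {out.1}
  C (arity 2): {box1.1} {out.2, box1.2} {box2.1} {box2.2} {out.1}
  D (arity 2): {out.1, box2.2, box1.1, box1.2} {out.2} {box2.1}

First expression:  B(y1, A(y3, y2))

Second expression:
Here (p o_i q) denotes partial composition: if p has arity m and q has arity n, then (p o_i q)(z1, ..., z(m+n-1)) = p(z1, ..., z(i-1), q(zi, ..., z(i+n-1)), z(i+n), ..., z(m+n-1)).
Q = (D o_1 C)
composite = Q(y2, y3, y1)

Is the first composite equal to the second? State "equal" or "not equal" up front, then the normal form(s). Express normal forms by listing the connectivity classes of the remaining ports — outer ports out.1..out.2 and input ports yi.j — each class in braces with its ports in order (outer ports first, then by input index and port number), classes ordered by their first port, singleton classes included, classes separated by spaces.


The first expression reduces to {out.1} {out.2, y1.1, y1.2, y2.1} {y2.2, y3.2} {y3.1}
The second expression reduces to {out.1, y1.2, y2.2} {out.2} {y1.1} {y2.1} {y3.1} {y3.2}
Different reductions; not equal.

not equal — first {out.1} {out.2, y1.1, y1.2, y2.1} {y2.2, y3.2} {y3.1}, second {out.1, y1.2, y2.2} {out.2} {y1.1} {y2.1} {y3.1} {y3.2}


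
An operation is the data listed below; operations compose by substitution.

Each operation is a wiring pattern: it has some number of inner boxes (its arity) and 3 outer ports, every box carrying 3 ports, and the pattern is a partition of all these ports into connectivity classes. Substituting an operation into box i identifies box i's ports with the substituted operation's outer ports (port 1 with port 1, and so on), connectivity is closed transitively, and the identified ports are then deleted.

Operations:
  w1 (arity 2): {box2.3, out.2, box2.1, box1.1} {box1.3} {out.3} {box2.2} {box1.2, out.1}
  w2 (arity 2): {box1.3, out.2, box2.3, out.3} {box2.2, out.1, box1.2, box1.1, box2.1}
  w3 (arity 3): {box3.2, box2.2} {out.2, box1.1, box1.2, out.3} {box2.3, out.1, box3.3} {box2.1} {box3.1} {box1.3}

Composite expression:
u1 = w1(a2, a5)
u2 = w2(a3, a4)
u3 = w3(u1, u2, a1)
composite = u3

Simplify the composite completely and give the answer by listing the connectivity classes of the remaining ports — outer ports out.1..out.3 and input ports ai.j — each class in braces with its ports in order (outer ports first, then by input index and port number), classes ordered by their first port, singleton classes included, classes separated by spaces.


{out.1, a1.2, a1.3, a3.3, a4.3} {out.2, out.3, a2.1, a2.2, a5.1, a5.3} {a1.1} {a2.3} {a3.1, a3.2, a4.1, a4.2} {a5.2}


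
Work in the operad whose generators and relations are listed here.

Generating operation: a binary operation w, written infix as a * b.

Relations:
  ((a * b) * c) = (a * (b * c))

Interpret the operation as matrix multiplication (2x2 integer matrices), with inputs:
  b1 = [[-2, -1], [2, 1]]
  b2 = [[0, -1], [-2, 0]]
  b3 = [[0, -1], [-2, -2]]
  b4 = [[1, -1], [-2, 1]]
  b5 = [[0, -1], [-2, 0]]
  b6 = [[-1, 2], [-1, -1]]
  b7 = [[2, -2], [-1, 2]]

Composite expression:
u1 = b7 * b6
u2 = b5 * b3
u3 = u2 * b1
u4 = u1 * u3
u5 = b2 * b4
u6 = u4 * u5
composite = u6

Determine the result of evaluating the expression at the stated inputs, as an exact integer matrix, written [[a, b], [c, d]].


[[24, 0], [-16, 0]]

(b7 * b6) = [[0, 6], [-1, -4]]
(b5 * b3) = [[2, 2], [0, 2]]
((b5 * b3) * b1) = [[0, 0], [4, 2]]
((b7 * b6) * ((b5 * b3) * b1)) = [[24, 12], [-16, -8]]
(b2 * b4) = [[2, -1], [-2, 2]]
(((b7 * b6) * ((b5 * b3) * b1)) * (b2 * b4)) = [[24, 0], [-16, 0]]


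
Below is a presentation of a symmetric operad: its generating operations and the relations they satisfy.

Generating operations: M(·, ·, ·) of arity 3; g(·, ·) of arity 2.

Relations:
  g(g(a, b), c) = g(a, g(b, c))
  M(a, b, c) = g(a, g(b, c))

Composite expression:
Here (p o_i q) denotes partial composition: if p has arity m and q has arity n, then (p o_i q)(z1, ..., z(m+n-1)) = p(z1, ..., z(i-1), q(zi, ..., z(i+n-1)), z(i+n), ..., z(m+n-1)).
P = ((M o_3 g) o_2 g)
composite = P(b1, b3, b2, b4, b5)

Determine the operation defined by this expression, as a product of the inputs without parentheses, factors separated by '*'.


b1 * b3 * b2 * b4 * b5

Every regrouping of M is equal, so read the b-inputs in written order.
g(b3, b2) collapses to b3 * b2
g(b4, b5) collapses to b4 * b5
M(b1, g(b3, b2), g(b4, b5)) collapses to b1 * b3 * b2 * b4 * b5


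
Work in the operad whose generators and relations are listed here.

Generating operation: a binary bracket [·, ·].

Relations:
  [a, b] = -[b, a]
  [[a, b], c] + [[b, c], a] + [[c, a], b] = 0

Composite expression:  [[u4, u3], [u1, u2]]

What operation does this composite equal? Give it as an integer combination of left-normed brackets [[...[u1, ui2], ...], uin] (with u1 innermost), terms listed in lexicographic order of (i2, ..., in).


[[[u1, u2], u3], u4] - [[[u1, u2], u4], u3]

In the tensor algebra, words opening u1 carry the u1-anchored form.
Composite bracket: [[u4, u3], [u1, u2]]
The bracket unfolds into 8 signed words via [a, b] = ab - ba (2^3 = 8).
Words beginning with u1 determine it all:
  from u1u2u3u4, sign +1: term +[[[u1, u2], u3], u4]
  from u1u2u4u3, sign -1: term -[[[u1, u2], u4], u3]


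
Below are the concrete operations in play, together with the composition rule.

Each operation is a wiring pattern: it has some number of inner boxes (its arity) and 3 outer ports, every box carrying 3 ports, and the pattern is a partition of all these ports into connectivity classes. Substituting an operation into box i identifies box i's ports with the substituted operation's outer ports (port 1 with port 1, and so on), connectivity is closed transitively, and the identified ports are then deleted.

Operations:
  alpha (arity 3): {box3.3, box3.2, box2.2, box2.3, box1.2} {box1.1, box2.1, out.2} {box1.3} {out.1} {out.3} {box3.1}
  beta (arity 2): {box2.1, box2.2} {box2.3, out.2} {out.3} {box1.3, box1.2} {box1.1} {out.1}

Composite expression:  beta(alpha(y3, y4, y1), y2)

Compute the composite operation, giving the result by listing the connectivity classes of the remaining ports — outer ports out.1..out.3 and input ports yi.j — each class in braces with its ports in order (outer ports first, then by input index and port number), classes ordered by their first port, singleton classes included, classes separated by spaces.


Two ports join when wires chain via beta-identified ports.
composing alpha on (y3, y4, y1), with out.j its own outer ports: {out.1} {out.2, y3.1, y4.1} {out.3} {y1.1} {y1.2, y1.3, y3.2, y4.2, y4.3} {y3.3}
composing beta on (y3, y4, y1, y2), with out.j its own outer ports: {out.1} {out.2, y2.3} {out.3} {y1.1} {y1.2, y1.3, y3.2, y4.2, y4.3} {y2.1, y2.2} {y3.1, y4.1} {y3.3}

{out.1} {out.2, y2.3} {out.3} {y1.1} {y1.2, y1.3, y3.2, y4.2, y4.3} {y2.1, y2.2} {y3.1, y4.1} {y3.3}


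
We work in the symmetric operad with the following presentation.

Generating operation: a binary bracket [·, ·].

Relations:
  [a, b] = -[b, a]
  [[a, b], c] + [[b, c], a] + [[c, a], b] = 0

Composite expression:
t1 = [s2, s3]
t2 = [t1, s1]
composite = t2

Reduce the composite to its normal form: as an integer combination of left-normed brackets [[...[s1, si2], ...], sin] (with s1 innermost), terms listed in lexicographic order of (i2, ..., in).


A multilinear Lie element is pinned by s1-initial words (s1 innermost).
Composite bracket: [[s2, s3], s1]
Each bracket splits as ab - ba, giving 4 signed words (2^2 = 4).
Keep just the words that open with s1:
  word s1s2s3 has sign -1, contributing -[[s1, s2], s3]
  word s1s3s2 has sign +1, contributing +[[s1, s3], s2]

-[[s1, s2], s3] + [[s1, s3], s2]


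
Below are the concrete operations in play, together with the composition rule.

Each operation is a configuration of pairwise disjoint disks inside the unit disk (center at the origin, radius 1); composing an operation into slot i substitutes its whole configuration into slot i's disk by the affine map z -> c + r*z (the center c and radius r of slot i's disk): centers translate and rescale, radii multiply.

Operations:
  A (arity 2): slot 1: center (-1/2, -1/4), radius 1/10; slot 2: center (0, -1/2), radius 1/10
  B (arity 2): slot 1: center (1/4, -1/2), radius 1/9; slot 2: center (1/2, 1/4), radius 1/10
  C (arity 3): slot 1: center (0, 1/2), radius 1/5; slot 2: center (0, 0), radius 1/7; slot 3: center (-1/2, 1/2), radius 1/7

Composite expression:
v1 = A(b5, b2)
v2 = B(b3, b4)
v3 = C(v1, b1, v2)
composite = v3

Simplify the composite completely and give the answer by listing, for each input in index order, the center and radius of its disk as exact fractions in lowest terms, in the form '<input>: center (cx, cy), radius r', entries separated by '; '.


Below C, radii multiply path by path; the b-disk centers shift.
input b5: applying the 2 nested substitutions gives center (-1/10, 9/20), radius 1/50
input b2: applying the 2 nested substitutions gives center (0, 2/5), radius 1/50
input b1: applying the 1 nested substitution gives center (0, 0), radius 1/7
input b3: applying the 2 nested substitutions gives center (-13/28, 3/7), radius 1/63
input b4: applying the 2 nested substitutions gives center (-3/7, 15/28), radius 1/70

b1: center (0, 0), radius 1/7; b2: center (0, 2/5), radius 1/50; b3: center (-13/28, 3/7), radius 1/63; b4: center (-3/7, 15/28), radius 1/70; b5: center (-1/10, 9/20), radius 1/50


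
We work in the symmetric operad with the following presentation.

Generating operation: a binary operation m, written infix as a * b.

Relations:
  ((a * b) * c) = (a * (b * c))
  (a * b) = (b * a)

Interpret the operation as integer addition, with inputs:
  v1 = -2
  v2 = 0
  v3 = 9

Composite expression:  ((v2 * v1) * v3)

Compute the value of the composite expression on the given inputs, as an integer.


(v2 * v1) = -2
((v2 * v1) * v3) = 7

7


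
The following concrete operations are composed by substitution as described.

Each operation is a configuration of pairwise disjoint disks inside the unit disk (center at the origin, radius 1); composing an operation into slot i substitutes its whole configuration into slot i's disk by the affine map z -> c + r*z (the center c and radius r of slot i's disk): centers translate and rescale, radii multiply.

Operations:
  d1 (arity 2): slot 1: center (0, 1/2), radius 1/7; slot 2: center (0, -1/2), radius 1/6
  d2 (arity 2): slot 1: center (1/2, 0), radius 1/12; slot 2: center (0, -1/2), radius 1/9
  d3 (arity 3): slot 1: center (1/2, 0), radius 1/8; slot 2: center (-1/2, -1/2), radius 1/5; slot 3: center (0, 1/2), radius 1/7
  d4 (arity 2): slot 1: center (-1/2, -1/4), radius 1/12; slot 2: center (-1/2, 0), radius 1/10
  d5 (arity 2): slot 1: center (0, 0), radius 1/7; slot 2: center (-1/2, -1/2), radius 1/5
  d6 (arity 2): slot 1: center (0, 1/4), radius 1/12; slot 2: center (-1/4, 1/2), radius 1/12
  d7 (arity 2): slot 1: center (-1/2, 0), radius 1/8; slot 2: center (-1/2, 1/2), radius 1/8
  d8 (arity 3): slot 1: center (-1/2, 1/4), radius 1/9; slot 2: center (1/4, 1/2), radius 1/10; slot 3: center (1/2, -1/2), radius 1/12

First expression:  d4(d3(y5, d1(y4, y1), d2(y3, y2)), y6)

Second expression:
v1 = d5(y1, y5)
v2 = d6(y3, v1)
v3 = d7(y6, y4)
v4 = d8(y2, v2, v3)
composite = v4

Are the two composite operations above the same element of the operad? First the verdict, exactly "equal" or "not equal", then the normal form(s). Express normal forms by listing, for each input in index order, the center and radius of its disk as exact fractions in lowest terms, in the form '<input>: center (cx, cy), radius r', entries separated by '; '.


The first expression, normalized: y1: center (-13/24, -3/10), radius 1/360; y2: center (-1/2, -3/14), radius 1/756; y3: center (-83/168, -5/24), radius 1/1008; y4: center (-13/24, -17/60), radius 1/420; y5: center (-11/24, -1/4), radius 1/96; y6: center (-1/2, 0), radius 1/10
The second expression, normalized: y1: center (9/40, 11/20), radius 1/840; y2: center (-1/2, 1/4), radius 1/9; y3: center (1/4, 21/40), radius 1/120; y4: center (11/24, -11/24), radius 1/96; y5: center (53/240, 131/240), radius 1/600; y6: center (11/24, -1/2), radius 1/96
Distinct normal forms: not equal.

not equal: they reduce to y1: center (-13/24, -3/10), radius 1/360; y2: center (-1/2, -3/14), radius 1/756; y3: center (-83/168, -5/24), radius 1/1008; y4: center (-13/24, -17/60), radius 1/420; y5: center (-11/24, -1/4), radius 1/96; y6: center (-1/2, 0), radius 1/10 and y1: center (9/40, 11/20), radius 1/840; y2: center (-1/2, 1/4), radius 1/9; y3: center (1/4, 21/40), radius 1/120; y4: center (11/24, -11/24), radius 1/96; y5: center (53/240, 131/240), radius 1/600; y6: center (11/24, -1/2), radius 1/96


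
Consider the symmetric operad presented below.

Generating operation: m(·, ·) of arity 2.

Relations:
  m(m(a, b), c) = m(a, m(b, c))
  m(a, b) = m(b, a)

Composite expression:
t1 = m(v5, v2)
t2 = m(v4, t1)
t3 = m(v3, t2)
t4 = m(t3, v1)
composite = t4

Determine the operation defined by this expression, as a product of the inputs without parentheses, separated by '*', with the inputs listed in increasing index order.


Key point: m commutes, so take the v-inputs in any fixed order.
m(v5, v2) spells out as v5 * v2
m(v4, m(v5, v2)) spells out as v4 * v5 * v2
m(v3, m(v4, m(v5, v2))) spells out as v3 * v4 * v5 * v2
m(m(v3, m(v4, m(v5, v2))), v1) spells out as v3 * v4 * v5 * v2 * v1
the factors in increasing index order: v1 * v2 * v3 * v4 * v5

v1 * v2 * v3 * v4 * v5


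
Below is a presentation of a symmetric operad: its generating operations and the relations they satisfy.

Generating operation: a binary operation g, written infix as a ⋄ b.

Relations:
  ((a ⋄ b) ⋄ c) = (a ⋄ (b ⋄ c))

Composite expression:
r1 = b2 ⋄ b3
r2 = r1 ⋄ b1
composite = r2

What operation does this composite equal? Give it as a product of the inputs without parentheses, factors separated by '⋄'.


b2 ⋄ b3 ⋄ b1


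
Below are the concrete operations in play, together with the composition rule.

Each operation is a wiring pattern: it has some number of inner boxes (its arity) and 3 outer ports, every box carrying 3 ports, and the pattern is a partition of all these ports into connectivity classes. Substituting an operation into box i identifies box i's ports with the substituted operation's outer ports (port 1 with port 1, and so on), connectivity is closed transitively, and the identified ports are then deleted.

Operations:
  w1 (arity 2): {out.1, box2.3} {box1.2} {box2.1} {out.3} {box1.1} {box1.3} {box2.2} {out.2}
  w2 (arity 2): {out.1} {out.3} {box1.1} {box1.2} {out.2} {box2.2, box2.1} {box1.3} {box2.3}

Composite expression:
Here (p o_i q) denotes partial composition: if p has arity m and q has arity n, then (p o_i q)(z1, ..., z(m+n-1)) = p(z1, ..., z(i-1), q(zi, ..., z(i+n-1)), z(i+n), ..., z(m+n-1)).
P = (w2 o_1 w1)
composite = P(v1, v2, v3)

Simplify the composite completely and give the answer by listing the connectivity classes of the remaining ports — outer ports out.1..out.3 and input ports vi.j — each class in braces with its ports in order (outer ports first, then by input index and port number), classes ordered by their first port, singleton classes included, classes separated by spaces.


After gluing at w2, chains via deleted ports link the v-ports.
w1 over (v1, v2) gives {out.1, v2.3} {out.2} {out.3} {v1.1} {v1.2} {v1.3} {v2.1} {v2.2}, out.j being that stage's outer ports
w2 over (v1, v2, v3) gives {out.1} {out.2} {out.3} {v1.1} {v1.2} {v1.3} {v2.1} {v2.2} {v2.3} {v3.1, v3.2} {v3.3}, out.j being that stage's outer ports

{out.1} {out.2} {out.3} {v1.1} {v1.2} {v1.3} {v2.1} {v2.2} {v2.3} {v3.1, v3.2} {v3.3}


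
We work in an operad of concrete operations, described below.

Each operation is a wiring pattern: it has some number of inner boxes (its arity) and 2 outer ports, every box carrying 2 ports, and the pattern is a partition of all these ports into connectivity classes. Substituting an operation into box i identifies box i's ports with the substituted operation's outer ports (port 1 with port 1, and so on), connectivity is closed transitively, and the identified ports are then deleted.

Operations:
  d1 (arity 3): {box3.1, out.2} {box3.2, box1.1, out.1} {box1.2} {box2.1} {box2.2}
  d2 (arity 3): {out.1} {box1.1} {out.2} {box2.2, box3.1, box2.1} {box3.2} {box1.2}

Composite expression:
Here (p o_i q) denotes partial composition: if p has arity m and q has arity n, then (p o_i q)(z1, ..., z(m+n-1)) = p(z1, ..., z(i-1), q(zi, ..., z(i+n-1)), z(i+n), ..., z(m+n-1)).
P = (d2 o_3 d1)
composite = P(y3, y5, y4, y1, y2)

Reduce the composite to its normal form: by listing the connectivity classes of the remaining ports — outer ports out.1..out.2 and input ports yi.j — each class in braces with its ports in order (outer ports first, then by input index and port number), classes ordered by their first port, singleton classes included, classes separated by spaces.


{out.1} {out.2} {y1.1} {y1.2} {y2.1} {y2.2, y4.1, y5.1, y5.2} {y3.1} {y3.2} {y4.2}

Treat the ports identified at d2 as solder joints: merge, then drop.
after d1, the pattern on (y4, y1, y2) reads {out.1, y2.2, y4.1} {out.2, y2.1} {y1.1} {y1.2} {y4.2} (out.j = its outer ports)
after d2, the pattern on (y3, y5, y4, y1, y2) reads {out.1} {out.2} {y1.1} {y1.2} {y2.1} {y2.2, y4.1, y5.1, y5.2} {y3.1} {y3.2} {y4.2} (out.j = its outer ports)


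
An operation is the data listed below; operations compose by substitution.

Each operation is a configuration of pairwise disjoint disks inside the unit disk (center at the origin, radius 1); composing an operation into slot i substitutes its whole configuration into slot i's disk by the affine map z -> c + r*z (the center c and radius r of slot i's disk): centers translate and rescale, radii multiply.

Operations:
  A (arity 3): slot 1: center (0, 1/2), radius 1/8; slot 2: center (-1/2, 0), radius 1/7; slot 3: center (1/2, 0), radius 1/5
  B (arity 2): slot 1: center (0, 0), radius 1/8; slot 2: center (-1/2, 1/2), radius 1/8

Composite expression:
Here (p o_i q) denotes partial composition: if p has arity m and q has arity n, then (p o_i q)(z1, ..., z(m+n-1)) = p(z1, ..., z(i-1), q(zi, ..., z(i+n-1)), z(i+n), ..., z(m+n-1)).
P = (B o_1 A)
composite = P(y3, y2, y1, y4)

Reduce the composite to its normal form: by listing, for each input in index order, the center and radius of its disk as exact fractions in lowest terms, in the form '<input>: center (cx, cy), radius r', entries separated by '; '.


Affine substitution under B: radii multiply and y-centers shift.
tracing y3 down its 2-map path: center (0, 1/16), radius 1/64
tracing y2 down its 2-map path: center (-1/16, 0), radius 1/56
tracing y1 down its 2-map path: center (1/16, 0), radius 1/40
tracing y4 down its 1-map path: center (-1/2, 1/2), radius 1/8

y1: center (1/16, 0), radius 1/40; y2: center (-1/16, 0), radius 1/56; y3: center (0, 1/16), radius 1/64; y4: center (-1/2, 1/2), radius 1/8


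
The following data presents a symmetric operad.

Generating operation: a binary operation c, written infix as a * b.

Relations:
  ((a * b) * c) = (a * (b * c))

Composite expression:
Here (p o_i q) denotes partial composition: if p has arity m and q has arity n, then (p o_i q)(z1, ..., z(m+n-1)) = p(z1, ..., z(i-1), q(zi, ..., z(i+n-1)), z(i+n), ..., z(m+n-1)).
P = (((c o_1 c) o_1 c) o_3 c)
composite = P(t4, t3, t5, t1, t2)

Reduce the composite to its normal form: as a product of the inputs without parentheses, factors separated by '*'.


t4 * t3 * t5 * t1 * t2

Key point: c is associative — brackets drop, the t-order remains.
(t4 * t3) linearizes to t4 * t3
(t5 * t1) linearizes to t5 * t1
((t4 * t3) * (t5 * t1)) linearizes to t4 * t3 * t5 * t1
(((t4 * t3) * (t5 * t1)) * t2) linearizes to t4 * t3 * t5 * t1 * t2


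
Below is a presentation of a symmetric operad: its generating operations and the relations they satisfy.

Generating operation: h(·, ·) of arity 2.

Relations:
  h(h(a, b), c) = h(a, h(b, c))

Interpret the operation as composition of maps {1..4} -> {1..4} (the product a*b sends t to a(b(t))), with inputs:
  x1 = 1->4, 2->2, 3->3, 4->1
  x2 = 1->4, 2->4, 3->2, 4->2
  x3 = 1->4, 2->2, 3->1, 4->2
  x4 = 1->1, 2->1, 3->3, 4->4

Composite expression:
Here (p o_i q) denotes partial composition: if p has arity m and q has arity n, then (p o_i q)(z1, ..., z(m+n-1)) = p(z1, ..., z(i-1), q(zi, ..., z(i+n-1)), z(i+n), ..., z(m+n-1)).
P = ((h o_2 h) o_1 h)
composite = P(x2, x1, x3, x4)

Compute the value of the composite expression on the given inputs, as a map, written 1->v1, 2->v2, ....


h(x2, x1) = 1->2, 2->4, 3->2, 4->4
h(x3, x4) = 1->4, 2->4, 3->1, 4->2
h(h(x2, x1), h(x3, x4)) = 1->4, 2->4, 3->2, 4->4

1->4, 2->4, 3->2, 4->4


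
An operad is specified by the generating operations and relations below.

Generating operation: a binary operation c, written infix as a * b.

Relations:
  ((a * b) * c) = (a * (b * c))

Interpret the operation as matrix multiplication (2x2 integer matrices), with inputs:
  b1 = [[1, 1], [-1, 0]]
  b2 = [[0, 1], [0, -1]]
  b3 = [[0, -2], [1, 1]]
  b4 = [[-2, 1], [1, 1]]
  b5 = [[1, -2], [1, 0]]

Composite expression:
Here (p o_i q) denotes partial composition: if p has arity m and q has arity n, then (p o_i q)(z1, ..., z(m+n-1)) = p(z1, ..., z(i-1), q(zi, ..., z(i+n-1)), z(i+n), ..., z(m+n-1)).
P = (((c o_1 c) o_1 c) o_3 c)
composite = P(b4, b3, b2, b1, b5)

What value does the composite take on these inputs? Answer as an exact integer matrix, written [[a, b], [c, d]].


(b4 * b3) = [[1, 5], [1, -1]]
(b2 * b1) = [[-1, 0], [1, 0]]
((b4 * b3) * (b2 * b1)) = [[4, 0], [-2, 0]]
(((b4 * b3) * (b2 * b1)) * b5) = [[4, -8], [-2, 4]]

[[4, -8], [-2, 4]]


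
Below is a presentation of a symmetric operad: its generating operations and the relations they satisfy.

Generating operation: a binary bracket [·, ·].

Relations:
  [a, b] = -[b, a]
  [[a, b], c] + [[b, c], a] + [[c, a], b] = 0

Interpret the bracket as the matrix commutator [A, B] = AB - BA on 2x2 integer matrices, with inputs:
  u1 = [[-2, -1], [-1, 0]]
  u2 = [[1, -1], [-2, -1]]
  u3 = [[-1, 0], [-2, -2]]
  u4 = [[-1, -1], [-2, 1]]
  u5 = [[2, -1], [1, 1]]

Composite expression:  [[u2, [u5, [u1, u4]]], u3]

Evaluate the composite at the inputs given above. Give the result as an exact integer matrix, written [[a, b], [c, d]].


[[-16, -8], [-16, 16]]

[u1, u4] = [[1, 0], [-2, -1]]
[u5, [u1, u4]] = [[2, 2], [4, -2]]
[u2, [u5, [u1, u4]]] = [[0, 8], [-16, 0]]
[[u2, [u5, [u1, u4]]], u3] = [[-16, -8], [-16, 16]]


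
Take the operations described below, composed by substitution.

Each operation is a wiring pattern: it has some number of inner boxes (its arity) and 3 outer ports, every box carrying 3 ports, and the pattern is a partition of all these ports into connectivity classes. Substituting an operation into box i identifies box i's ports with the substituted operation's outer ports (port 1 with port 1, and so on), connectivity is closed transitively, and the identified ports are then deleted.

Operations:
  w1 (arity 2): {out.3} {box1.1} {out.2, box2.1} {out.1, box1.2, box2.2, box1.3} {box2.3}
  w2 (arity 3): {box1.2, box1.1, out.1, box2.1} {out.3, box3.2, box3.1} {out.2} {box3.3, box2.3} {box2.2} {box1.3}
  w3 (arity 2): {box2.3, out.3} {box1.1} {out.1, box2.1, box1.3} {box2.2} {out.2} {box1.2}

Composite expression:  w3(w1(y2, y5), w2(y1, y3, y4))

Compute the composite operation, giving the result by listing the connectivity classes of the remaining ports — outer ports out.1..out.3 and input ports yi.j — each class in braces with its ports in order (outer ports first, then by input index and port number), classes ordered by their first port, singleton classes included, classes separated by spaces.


Treat the ports identified at w3 as solder joints: merge, then drop.
stage w1: inputs (y2, y5), connectivity {out.1, y2.2, y2.3, y5.2} {out.2, y5.1} {out.3} {y2.1} {y5.3}, out.j its boundary
stage w2: inputs (y1, y3, y4), connectivity {out.1, y1.1, y1.2, y3.1} {out.2} {out.3, y4.1, y4.2} {y1.3} {y3.2} {y3.3, y4.3}, out.j its boundary
stage w3: inputs (y2, y5, y1, y3, y4), connectivity {out.1, y1.1, y1.2, y3.1} {out.2} {out.3, y4.1, y4.2} {y1.3} {y2.1} {y2.2, y2.3, y5.2} {y3.2} {y3.3, y4.3} {y5.1} {y5.3}, out.j its boundary

{out.1, y1.1, y1.2, y3.1} {out.2} {out.3, y4.1, y4.2} {y1.3} {y2.1} {y2.2, y2.3, y5.2} {y3.2} {y3.3, y4.3} {y5.1} {y5.3}


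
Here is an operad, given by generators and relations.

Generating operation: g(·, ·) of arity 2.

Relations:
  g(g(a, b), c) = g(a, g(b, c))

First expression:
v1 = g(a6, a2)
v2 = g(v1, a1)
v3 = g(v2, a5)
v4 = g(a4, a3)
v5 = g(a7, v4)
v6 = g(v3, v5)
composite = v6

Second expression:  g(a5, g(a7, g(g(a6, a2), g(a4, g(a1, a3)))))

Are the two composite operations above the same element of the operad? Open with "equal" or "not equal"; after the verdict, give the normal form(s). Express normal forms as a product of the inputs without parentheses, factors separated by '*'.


Normal form of the first expression: a6 * a2 * a1 * a5 * a7 * a4 * a3
Normal form of the second expression: a5 * a7 * a6 * a2 * a4 * a1 * a3
The forms do not match — not equal.

not equal; the first gives a6 * a2 * a1 * a5 * a7 * a4 * a3 and the second a5 * a7 * a6 * a2 * a4 * a1 * a3


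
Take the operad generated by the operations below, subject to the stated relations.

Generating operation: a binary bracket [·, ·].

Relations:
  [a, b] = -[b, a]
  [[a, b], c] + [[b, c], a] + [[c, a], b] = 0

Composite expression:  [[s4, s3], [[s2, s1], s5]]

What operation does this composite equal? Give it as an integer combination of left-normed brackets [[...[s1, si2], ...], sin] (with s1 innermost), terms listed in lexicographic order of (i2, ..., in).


-[[[[s1, s2], s5], s3], s4] + [[[[s1, s2], s5], s4], s3]


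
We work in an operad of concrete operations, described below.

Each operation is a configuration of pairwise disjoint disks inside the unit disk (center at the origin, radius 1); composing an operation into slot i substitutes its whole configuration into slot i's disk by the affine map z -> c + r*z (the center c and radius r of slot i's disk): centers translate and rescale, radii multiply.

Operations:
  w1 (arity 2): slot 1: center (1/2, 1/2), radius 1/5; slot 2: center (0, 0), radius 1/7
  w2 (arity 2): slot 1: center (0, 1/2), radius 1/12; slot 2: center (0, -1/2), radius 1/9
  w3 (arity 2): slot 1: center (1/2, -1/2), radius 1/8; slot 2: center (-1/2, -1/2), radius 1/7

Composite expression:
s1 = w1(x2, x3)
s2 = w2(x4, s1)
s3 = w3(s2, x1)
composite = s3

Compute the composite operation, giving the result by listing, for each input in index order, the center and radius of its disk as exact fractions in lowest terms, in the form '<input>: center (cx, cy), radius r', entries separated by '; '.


Nesting under w3 composes maps z -> c + r*z down each x-path.
x4: after 2 affine steps, its disk has center (1/2, -7/16), radius 1/96
x2: after 3 affine steps, its disk has center (73/144, -5/9), radius 1/360
x3: after 3 affine steps, its disk has center (1/2, -9/16), radius 1/504
x1: after 1 affine step, its disk has center (-1/2, -1/2), radius 1/7

x1: center (-1/2, -1/2), radius 1/7; x2: center (73/144, -5/9), radius 1/360; x3: center (1/2, -9/16), radius 1/504; x4: center (1/2, -7/16), radius 1/96


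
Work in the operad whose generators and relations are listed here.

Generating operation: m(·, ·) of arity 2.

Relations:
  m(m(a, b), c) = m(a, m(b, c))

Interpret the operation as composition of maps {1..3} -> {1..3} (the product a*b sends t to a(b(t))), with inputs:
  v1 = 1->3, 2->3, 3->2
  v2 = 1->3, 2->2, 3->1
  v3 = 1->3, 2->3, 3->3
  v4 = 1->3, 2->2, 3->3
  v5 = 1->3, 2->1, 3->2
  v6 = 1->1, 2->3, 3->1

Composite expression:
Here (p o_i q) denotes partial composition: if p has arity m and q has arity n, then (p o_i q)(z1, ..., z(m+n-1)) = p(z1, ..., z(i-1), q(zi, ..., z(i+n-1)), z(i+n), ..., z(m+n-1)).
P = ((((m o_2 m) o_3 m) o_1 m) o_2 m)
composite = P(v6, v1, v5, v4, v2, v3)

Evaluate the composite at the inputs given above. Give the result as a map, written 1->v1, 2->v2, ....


1->1, 2->1, 3->1

m(v1, v5) = 1->2, 2->3, 3->3
m(v6, m(v1, v5)) = 1->3, 2->1, 3->1
m(v2, v3) = 1->1, 2->1, 3->1
m(v4, m(v2, v3)) = 1->3, 2->3, 3->3
m(m(v6, m(v1, v5)), m(v4, m(v2, v3))) = 1->1, 2->1, 3->1


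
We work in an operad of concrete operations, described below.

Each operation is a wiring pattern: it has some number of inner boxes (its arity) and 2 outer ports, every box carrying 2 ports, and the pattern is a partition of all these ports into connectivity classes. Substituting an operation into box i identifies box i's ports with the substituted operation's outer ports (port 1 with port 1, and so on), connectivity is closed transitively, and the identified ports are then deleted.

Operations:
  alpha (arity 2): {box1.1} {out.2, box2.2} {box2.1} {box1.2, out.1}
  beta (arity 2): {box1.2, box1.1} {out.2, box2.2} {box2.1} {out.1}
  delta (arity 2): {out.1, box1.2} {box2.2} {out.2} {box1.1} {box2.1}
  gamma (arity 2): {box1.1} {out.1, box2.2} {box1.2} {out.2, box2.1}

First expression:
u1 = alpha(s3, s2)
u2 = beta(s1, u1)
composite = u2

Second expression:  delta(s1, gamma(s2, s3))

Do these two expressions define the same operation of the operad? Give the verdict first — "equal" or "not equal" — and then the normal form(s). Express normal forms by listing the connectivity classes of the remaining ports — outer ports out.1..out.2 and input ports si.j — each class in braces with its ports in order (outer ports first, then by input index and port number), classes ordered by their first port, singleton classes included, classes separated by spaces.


In normal form, the first expression is {out.1} {out.2, s2.2} {s1.1, s1.2} {s2.1} {s3.1} {s3.2}
In normal form, the second expression is {out.1, s1.2} {out.2} {s1.1} {s2.1} {s2.2} {s3.1} {s3.2}
The forms do not match — not equal.

not equal; first: {out.1} {out.2, s2.2} {s1.1, s1.2} {s2.1} {s3.1} {s3.2}; second: {out.1, s1.2} {out.2} {s1.1} {s2.1} {s2.2} {s3.1} {s3.2}
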